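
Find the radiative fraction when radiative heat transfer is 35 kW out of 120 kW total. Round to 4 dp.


f_rad = Q_rad / Q_total
f_rad = 35 / 120 = 0.2917


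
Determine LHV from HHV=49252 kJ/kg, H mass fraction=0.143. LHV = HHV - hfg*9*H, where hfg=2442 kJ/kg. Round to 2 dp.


LHV = HHV - hfg * 9 * H
Water correction = 2442 * 9 * 0.143 = 3142.854 kJ/kg
LHV = 49252 - 3142.854 = 46109.15 kJ/kg


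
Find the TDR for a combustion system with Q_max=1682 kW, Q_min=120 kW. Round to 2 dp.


TDR = Q_max / Q_min
TDR = 1682 / 120 = 14.02


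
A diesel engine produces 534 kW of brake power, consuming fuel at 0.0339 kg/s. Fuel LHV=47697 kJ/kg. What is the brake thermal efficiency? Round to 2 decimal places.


eta_BTE = (BP / (mf * LHV)) * 100
Denominator = 0.0339 * 47697 = 1616.9283 kW
eta_BTE = (534 / 1616.9283) * 100 = 33.03%


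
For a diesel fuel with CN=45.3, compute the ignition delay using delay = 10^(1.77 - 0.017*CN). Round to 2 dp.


delay = 10^(1.77 - 0.017*CN)
Exponent = 1.77 - 0.017*45.3 = 0.9999
delay = 10^0.9999 = 10.00 ms


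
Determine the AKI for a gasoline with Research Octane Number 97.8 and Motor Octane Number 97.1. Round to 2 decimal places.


AKI = (RON + MON) / 2
AKI = (97.8 + 97.1) / 2
AKI = 194.9 / 2 = 97.45


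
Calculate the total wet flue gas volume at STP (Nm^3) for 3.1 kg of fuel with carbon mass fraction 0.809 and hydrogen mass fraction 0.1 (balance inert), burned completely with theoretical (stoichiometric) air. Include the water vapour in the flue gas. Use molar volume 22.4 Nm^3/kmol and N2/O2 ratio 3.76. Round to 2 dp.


Per kg fuel: CO2 = (C/12 kmol)*22.4 = (0.809/12)*22.4 = 1.51013 Nm^3
Per kg fuel: H2O = (H/2 kmol)*22.4 = (0.1/2)*22.4 = 1.12000 Nm^3
O2 needed per kg fuel = C/12 + H/4 = 0.809/12 + 0.1/4 = 0.09241667 kmol
Per kg fuel: N2 = O2*3.76*22.4 = 0.09241667*3.76*22.4 = 7.78370 Nm^3
Total per kg = 1.51013 + 1.12000 + 7.78370 = 10.41383 Nm^3
Total = 10.41383 * 3.1 = 32.28 Nm^3


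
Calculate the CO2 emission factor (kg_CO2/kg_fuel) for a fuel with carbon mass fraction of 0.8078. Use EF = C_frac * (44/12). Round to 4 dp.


EF = C_frac * (M_CO2 / M_C)
EF = 0.8078 * (44/12)
EF = 0.8078 * 3.666667 = 2.9619 kg_CO2/kg_fuel


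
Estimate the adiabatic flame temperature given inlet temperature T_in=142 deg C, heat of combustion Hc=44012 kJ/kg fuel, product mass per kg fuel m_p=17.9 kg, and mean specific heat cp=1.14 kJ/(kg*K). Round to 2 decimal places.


T_ad = T_in + Hc / (m_p * cp)
Denominator = 17.9 * 1.14 = 20.4060
Temperature rise = 44012 / 20.4060 = 2156.82 K
T_ad = 142 + 2156.82 = 2298.82 deg C


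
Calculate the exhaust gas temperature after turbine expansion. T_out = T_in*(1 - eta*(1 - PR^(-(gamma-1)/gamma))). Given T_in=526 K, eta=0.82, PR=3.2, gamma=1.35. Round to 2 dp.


T_out = T_in * (1 - eta * (1 - PR^(-(gamma-1)/gamma)))
Exponent = -(1.35-1)/1.35 = -0.25925926
PR^exp = 3.2^(-0.25925926) = 0.73966521
Factor = 1 - 0.82*(1 - 0.73966521) = 0.78652547
T_out = 526 * 0.78652547 = 413.71 K


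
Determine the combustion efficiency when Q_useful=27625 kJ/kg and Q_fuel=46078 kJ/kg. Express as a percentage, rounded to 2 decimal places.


Efficiency = (Q_useful / Q_fuel) * 100
Efficiency = (27625 / 46078) * 100
Efficiency = 0.5995 * 100 = 59.95%


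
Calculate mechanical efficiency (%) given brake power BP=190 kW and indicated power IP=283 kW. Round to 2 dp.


eta_mech = (BP / IP) * 100
Ratio = 190 / 283 = 0.6714
eta_mech = 0.6714 * 100 = 67.14%


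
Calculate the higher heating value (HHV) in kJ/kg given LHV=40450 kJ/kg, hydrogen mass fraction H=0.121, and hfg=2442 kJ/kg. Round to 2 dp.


HHV = LHV + hfg * 9 * H
Water addition = 2442 * 9 * 0.121 = 2659.338 kJ/kg
HHV = 40450 + 2659.338 = 43109.34 kJ/kg


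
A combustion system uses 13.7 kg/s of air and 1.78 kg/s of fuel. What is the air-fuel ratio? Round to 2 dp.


AFR = m_air / m_fuel
AFR = 13.7 / 1.78 = 7.70


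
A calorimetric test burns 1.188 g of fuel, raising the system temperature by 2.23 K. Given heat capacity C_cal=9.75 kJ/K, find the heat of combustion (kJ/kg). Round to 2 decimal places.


Hc = C_cal * delta_T / m_fuel
Q_released = 9.75 * 2.23 = 21.7425 kJ
m_fuel = 1.188 g = 1.188/1000 kg = 0.001188 kg
Hc = 21.7425 / 0.001188 = 18301.77 kJ/kg


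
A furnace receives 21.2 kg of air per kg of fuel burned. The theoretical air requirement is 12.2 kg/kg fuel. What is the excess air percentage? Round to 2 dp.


Excess air = actual - stoichiometric = 21.2 - 12.2 = 9.00 kg/kg fuel
Excess air % = (excess / stoich) * 100 = (9.00 / 12.2) * 100 = 73.77%


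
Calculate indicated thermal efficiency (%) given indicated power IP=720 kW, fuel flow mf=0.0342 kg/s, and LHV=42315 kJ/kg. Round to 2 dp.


eta_ith = (IP / (mf * LHV)) * 100
Denominator = 0.0342 * 42315 = 1447.1730 kW
eta_ith = (720 / 1447.1730) * 100 = 49.75%


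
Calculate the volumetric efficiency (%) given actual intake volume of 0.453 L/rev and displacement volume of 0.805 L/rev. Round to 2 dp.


eta_v = (V_actual / V_disp) * 100
Ratio = 0.453 / 0.805 = 0.5627
eta_v = 0.5627 * 100 = 56.27%


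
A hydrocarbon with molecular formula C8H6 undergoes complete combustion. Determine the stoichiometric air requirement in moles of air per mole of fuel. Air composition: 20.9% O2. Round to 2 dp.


Balanced combustion: C8H6 + 9.5 O2 -> 8 CO2 + 3 H2O
O2 needed = C + H/4 = 8 + 6/4 = 9.50 moles
Air moles = O2 / 0.209 = 9.50 / 0.209 = 45.45 moles air


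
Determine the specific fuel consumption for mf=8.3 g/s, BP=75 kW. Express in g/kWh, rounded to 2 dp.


SFC = (mf / BP) * 3600
Rate = 8.3 / 75 = 0.110667 g/(s*kW)
SFC = 0.110667 * 3600 = 398.40 g/kWh


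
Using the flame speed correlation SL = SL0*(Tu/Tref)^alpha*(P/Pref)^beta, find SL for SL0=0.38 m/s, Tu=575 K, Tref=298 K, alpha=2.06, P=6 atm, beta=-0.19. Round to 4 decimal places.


SL = SL0 * (Tu/Tref)^alpha * (P/Pref)^beta
T ratio = 575/298 = 1.92953020
(T ratio)^alpha = 1.92953020^2.06 = 3.872846
(P/Pref)^beta = 6^(-0.19) = 0.711461
SL = 0.38 * 3.872846 * 0.711461 = 1.0470 m/s


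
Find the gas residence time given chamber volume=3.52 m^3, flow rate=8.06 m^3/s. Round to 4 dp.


tau = V / Q_flow
tau = 3.52 / 8.06 = 0.4367 s


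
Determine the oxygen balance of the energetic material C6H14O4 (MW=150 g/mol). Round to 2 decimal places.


OB = -1600 * (2C + H/2 - O) / MW
Inner = 2*6 + 14/2 - 4 = 15.00
OB = -1600 * 15.00 / 150 = -160.00%


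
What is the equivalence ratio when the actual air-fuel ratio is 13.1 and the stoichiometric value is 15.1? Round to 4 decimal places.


phi = AFR_stoich / AFR_actual
phi = 15.1 / 13.1 = 1.1527


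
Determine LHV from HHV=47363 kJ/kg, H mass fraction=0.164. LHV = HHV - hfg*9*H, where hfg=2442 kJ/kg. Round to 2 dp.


LHV = HHV - hfg * 9 * H
Water correction = 2442 * 9 * 0.164 = 3604.392 kJ/kg
LHV = 47363 - 3604.392 = 43758.61 kJ/kg


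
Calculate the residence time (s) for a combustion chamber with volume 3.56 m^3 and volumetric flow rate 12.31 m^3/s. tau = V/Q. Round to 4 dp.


tau = V / Q_flow
tau = 3.56 / 12.31 = 0.2892 s


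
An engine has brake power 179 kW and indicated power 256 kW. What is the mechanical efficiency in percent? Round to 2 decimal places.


eta_mech = (BP / IP) * 100
Ratio = 179 / 256 = 0.6992
eta_mech = 0.6992 * 100 = 69.92%


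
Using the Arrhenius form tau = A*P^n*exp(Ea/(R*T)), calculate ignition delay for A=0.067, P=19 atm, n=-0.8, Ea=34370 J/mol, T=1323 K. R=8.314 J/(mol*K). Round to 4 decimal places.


tau = A * P^n * exp(Ea/(R*T))
P^n = 19^(-0.8) = 0.09484122
Ea/(R*T) = 34370/(8.314*1323) = 3.124710
exp(Ea/(R*T)) = 22.753288
tau = 0.067 * 0.09484122 * 22.753288 = 0.1446 ms


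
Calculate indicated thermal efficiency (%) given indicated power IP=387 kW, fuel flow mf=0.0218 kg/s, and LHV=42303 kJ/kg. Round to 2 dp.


eta_ith = (IP / (mf * LHV)) * 100
Denominator = 0.0218 * 42303 = 922.2054 kW
eta_ith = (387 / 922.2054) * 100 = 41.96%


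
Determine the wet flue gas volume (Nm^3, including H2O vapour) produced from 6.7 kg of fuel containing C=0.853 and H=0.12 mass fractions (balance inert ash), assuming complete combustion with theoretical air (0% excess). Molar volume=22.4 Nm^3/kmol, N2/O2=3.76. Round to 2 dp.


Per kg fuel: CO2 = (C/12 kmol)*22.4 = (0.853/12)*22.4 = 1.59227 Nm^3
Per kg fuel: H2O = (H/2 kmol)*22.4 = (0.12/2)*22.4 = 1.34400 Nm^3
O2 needed per kg fuel = C/12 + H/4 = 0.853/12 + 0.12/4 = 0.10108333 kmol
Per kg fuel: N2 = O2*3.76*22.4 = 0.10108333*3.76*22.4 = 8.51364 Nm^3
Total per kg = 1.59227 + 1.34400 + 8.51364 = 11.44991 Nm^3
Total = 11.44991 * 6.7 = 76.71 Nm^3


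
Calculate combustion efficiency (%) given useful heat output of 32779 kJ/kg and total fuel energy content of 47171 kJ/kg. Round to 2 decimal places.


Efficiency = (Q_useful / Q_fuel) * 100
Efficiency = (32779 / 47171) * 100
Efficiency = 0.6949 * 100 = 69.49%


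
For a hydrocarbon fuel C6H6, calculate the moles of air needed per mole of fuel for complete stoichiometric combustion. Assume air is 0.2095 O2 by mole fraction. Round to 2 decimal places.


Balanced combustion: C6H6 + 7.5 O2 -> 6 CO2 + 3 H2O
O2 needed = C + H/4 = 6 + 6/4 = 7.50 moles
Air moles = O2 / 0.2095 = 7.50 / 0.2095 = 35.80 moles air


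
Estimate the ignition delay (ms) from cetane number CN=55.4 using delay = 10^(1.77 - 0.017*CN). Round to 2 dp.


delay = 10^(1.77 - 0.017*CN)
Exponent = 1.77 - 0.017*55.4 = 0.8282
delay = 10^0.8282 = 6.73 ms


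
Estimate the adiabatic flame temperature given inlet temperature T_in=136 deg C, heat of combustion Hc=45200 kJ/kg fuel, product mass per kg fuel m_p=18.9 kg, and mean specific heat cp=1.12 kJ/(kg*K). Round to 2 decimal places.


T_ad = T_in + Hc / (m_p * cp)
Denominator = 18.9 * 1.12 = 21.1680
Temperature rise = 45200 / 21.1680 = 2135.30 K
T_ad = 136 + 2135.30 = 2271.30 deg C


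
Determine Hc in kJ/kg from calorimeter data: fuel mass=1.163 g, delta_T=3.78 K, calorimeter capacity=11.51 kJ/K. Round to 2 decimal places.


Hc = C_cal * delta_T / m_fuel
Q_released = 11.51 * 3.78 = 43.5078 kJ
m_fuel = 1.163 g = 1.163/1000 kg = 0.001163 kg
Hc = 43.5078 / 0.001163 = 37409.97 kJ/kg


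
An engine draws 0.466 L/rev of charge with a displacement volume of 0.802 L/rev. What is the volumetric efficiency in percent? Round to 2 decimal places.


eta_v = (V_actual / V_disp) * 100
Ratio = 0.466 / 0.802 = 0.5810
eta_v = 0.5810 * 100 = 58.10%


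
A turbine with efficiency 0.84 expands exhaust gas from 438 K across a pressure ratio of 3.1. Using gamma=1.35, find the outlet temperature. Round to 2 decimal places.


T_out = T_in * (1 - eta * (1 - PR^(-(gamma-1)/gamma)))
Exponent = -(1.35-1)/1.35 = -0.25925926
PR^exp = 3.1^(-0.25925926) = 0.74577862
Factor = 1 - 0.84*(1 - 0.74577862) = 0.78645404
T_out = 438 * 0.78645404 = 344.47 K


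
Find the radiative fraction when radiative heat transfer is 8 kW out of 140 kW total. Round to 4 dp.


f_rad = Q_rad / Q_total
f_rad = 8 / 140 = 0.0571


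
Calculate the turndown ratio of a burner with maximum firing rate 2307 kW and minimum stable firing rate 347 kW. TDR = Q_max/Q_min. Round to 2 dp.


TDR = Q_max / Q_min
TDR = 2307 / 347 = 6.65


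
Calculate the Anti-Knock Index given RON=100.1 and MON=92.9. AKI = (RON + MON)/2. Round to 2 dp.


AKI = (RON + MON) / 2
AKI = (100.1 + 92.9) / 2
AKI = 193.0 / 2 = 96.50


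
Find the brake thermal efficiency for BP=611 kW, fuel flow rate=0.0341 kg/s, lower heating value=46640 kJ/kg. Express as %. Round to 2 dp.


eta_BTE = (BP / (mf * LHV)) * 100
Denominator = 0.0341 * 46640 = 1590.4240 kW
eta_BTE = (611 / 1590.4240) * 100 = 38.42%


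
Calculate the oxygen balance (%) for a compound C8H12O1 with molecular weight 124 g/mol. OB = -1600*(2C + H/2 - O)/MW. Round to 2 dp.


OB = -1600 * (2C + H/2 - O) / MW
Inner = 2*8 + 12/2 - 1 = 21.00
OB = -1600 * 21.00 / 124 = -270.97%


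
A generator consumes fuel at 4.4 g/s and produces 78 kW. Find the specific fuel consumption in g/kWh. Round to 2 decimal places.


SFC = (mf / BP) * 3600
Rate = 4.4 / 78 = 0.056410 g/(s*kW)
SFC = 0.056410 * 3600 = 203.08 g/kWh


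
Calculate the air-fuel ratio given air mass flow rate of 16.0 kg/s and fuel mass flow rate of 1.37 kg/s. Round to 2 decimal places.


AFR = m_air / m_fuel
AFR = 16.0 / 1.37 = 11.68


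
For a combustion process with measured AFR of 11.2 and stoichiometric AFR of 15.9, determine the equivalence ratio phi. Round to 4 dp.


phi = AFR_stoich / AFR_actual
phi = 15.9 / 11.2 = 1.4196


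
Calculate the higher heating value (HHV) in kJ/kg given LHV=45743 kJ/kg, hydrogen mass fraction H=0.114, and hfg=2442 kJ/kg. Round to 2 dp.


HHV = LHV + hfg * 9 * H
Water addition = 2442 * 9 * 0.114 = 2505.492 kJ/kg
HHV = 45743 + 2505.492 = 48248.49 kJ/kg


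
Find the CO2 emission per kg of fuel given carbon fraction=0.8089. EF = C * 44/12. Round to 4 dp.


EF = C_frac * (M_CO2 / M_C)
EF = 0.8089 * (44/12)
EF = 0.8089 * 3.666667 = 2.9660 kg_CO2/kg_fuel


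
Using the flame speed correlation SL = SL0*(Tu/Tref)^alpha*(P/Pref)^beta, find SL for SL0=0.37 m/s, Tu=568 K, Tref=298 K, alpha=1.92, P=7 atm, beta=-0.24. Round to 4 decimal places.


SL = SL0 * (Tu/Tref)^alpha * (P/Pref)^beta
T ratio = 568/298 = 1.90604027
(T ratio)^alpha = 1.90604027^1.92 = 3.450274
(P/Pref)^beta = 7^(-0.24) = 0.626869
SL = 0.37 * 3.450274 * 0.626869 = 0.8003 m/s


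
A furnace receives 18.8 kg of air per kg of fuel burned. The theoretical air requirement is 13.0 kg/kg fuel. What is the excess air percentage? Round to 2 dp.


Excess air = actual - stoichiometric = 18.8 - 13.0 = 5.80 kg/kg fuel
Excess air % = (excess / stoich) * 100 = (5.80 / 13.0) * 100 = 44.62%


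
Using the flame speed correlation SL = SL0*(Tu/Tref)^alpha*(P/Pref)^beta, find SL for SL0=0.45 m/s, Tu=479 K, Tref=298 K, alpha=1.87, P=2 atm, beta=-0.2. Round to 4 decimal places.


SL = SL0 * (Tu/Tref)^alpha * (P/Pref)^beta
T ratio = 479/298 = 1.60738255
(T ratio)^alpha = 1.60738255^1.87 = 2.429087
(P/Pref)^beta = 2^(-0.2) = 0.870551
SL = 0.45 * 2.429087 * 0.870551 = 0.9516 m/s


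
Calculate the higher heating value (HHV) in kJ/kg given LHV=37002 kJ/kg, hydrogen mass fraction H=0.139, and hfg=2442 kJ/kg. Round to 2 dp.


HHV = LHV + hfg * 9 * H
Water addition = 2442 * 9 * 0.139 = 3054.942 kJ/kg
HHV = 37002 + 3054.942 = 40056.94 kJ/kg


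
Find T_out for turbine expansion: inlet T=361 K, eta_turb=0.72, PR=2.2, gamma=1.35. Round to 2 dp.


T_out = T_in * (1 - eta * (1 - PR^(-(gamma-1)/gamma)))
Exponent = -(1.35-1)/1.35 = -0.25925926
PR^exp = 2.2^(-0.25925926) = 0.81512413
Factor = 1 - 0.72*(1 - 0.81512413) = 0.86688937
T_out = 361 * 0.86688937 = 312.95 K


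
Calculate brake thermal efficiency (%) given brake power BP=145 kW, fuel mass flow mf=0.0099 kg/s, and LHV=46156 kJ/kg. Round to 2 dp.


eta_BTE = (BP / (mf * LHV)) * 100
Denominator = 0.0099 * 46156 = 456.9444 kW
eta_BTE = (145 / 456.9444) * 100 = 31.73%


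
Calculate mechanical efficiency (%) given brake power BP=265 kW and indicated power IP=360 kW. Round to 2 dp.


eta_mech = (BP / IP) * 100
Ratio = 265 / 360 = 0.7361
eta_mech = 0.7361 * 100 = 73.61%


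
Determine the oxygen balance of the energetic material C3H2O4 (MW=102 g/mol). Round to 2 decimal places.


OB = -1600 * (2C + H/2 - O) / MW
Inner = 2*3 + 2/2 - 4 = 3.00
OB = -1600 * 3.00 / 102 = -47.06%


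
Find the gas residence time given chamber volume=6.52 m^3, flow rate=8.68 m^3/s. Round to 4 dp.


tau = V / Q_flow
tau = 6.52 / 8.68 = 0.7512 s


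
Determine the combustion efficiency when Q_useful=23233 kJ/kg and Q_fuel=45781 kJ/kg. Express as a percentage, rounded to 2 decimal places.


Efficiency = (Q_useful / Q_fuel) * 100
Efficiency = (23233 / 45781) * 100
Efficiency = 0.5075 * 100 = 50.75%


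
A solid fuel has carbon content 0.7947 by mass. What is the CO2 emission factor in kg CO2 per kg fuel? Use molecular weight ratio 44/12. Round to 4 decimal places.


EF = C_frac * (M_CO2 / M_C)
EF = 0.7947 * (44/12)
EF = 0.7947 * 3.666667 = 2.9139 kg_CO2/kg_fuel


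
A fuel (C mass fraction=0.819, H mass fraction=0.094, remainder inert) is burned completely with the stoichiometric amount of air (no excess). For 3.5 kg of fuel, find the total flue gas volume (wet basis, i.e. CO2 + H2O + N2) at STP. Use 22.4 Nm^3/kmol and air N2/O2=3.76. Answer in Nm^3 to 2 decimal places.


Per kg fuel: CO2 = (C/12 kmol)*22.4 = (0.819/12)*22.4 = 1.52880 Nm^3
Per kg fuel: H2O = (H/2 kmol)*22.4 = (0.094/2)*22.4 = 1.05280 Nm^3
O2 needed per kg fuel = C/12 + H/4 = 0.819/12 + 0.094/4 = 0.09175000 kmol
Per kg fuel: N2 = O2*3.76*22.4 = 0.09175000*3.76*22.4 = 7.72755 Nm^3
Total per kg = 1.52880 + 1.05280 + 7.72755 = 10.30915 Nm^3
Total = 10.30915 * 3.5 = 36.08 Nm^3


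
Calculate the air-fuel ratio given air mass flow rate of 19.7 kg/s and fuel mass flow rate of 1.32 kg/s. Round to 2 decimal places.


AFR = m_air / m_fuel
AFR = 19.7 / 1.32 = 14.92


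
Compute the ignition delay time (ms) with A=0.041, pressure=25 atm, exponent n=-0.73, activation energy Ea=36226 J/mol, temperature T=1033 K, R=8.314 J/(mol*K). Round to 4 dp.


tau = A * P^n * exp(Ea/(R*T))
P^n = 25^(-0.73) = 0.09539021
Ea/(R*T) = 36226/(8.314*1033) = 4.218034
exp(Ea/(R*T)) = 67.899839
tau = 0.041 * 0.09539021 * 67.899839 = 0.2656 ms


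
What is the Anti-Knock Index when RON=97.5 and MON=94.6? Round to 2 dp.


AKI = (RON + MON) / 2
AKI = (97.5 + 94.6) / 2
AKI = 192.1 / 2 = 96.05


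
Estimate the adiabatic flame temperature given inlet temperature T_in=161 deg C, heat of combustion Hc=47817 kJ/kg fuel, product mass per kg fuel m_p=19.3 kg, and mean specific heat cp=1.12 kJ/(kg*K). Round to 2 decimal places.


T_ad = T_in + Hc / (m_p * cp)
Denominator = 19.3 * 1.12 = 21.6160
Temperature rise = 47817 / 21.6160 = 2212.11 K
T_ad = 161 + 2212.11 = 2373.11 deg C


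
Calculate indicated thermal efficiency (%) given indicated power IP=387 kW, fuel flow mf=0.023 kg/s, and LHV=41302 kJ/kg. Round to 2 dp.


eta_ith = (IP / (mf * LHV)) * 100
Denominator = 0.023 * 41302 = 949.9460 kW
eta_ith = (387 / 949.9460) * 100 = 40.74%


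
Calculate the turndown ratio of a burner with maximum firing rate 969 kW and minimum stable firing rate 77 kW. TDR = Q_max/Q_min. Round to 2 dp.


TDR = Q_max / Q_min
TDR = 969 / 77 = 12.58


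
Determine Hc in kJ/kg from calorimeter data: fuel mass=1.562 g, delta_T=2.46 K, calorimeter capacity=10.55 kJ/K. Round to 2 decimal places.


Hc = C_cal * delta_T / m_fuel
Q_released = 10.55 * 2.46 = 25.9530 kJ
m_fuel = 1.562 g = 1.562/1000 kg = 0.001562 kg
Hc = 25.9530 / 0.001562 = 16615.24 kJ/kg


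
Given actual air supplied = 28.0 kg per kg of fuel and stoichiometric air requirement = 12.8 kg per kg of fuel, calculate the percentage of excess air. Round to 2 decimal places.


Excess air = actual - stoichiometric = 28.0 - 12.8 = 15.20 kg/kg fuel
Excess air % = (excess / stoich) * 100 = (15.20 / 12.8) * 100 = 118.75%


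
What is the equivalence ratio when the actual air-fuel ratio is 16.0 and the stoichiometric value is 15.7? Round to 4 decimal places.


phi = AFR_stoich / AFR_actual
phi = 15.7 / 16.0 = 0.9813


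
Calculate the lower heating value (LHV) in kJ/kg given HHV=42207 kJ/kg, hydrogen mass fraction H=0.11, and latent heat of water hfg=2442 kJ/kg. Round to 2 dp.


LHV = HHV - hfg * 9 * H
Water correction = 2442 * 9 * 0.11 = 2417.580 kJ/kg
LHV = 42207 - 2417.580 = 39789.42 kJ/kg


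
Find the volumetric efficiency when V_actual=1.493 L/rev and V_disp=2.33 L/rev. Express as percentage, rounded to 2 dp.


eta_v = (V_actual / V_disp) * 100
Ratio = 1.493 / 2.33 = 0.6408
eta_v = 0.6408 * 100 = 64.08%


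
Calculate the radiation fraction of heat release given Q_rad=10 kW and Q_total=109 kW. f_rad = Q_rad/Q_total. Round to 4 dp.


f_rad = Q_rad / Q_total
f_rad = 10 / 109 = 0.0917


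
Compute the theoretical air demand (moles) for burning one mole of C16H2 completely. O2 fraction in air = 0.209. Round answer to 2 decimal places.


Balanced combustion: C16H2 + 16.5 O2 -> 16 CO2 + 1 H2O
O2 needed = C + H/4 = 16 + 2/4 = 16.50 moles
Air moles = O2 / 0.209 = 16.50 / 0.209 = 78.95 moles air


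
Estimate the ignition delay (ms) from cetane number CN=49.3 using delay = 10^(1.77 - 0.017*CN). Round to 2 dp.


delay = 10^(1.77 - 0.017*CN)
Exponent = 1.77 - 0.017*49.3 = 0.9319
delay = 10^0.9319 = 8.55 ms


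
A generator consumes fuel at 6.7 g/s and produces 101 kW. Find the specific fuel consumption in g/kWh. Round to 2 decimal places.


SFC = (mf / BP) * 3600
Rate = 6.7 / 101 = 0.066337 g/(s*kW)
SFC = 0.066337 * 3600 = 238.81 g/kWh


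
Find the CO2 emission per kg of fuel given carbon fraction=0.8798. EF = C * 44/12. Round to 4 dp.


EF = C_frac * (M_CO2 / M_C)
EF = 0.8798 * (44/12)
EF = 0.8798 * 3.666667 = 3.2259 kg_CO2/kg_fuel


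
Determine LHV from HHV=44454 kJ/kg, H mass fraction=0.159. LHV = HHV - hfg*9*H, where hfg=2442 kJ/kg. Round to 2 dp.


LHV = HHV - hfg * 9 * H
Water correction = 2442 * 9 * 0.159 = 3494.502 kJ/kg
LHV = 44454 - 3494.502 = 40959.50 kJ/kg


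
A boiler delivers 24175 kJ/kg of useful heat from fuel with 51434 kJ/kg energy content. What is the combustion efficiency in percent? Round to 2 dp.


Efficiency = (Q_useful / Q_fuel) * 100
Efficiency = (24175 / 51434) * 100
Efficiency = 0.4700 * 100 = 47.00%


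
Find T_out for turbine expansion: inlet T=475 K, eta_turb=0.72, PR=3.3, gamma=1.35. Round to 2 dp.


T_out = T_in * (1 - eta * (1 - PR^(-(gamma-1)/gamma)))
Exponent = -(1.35-1)/1.35 = -0.25925926
PR^exp = 3.3^(-0.25925926) = 0.73378775
Factor = 1 - 0.72*(1 - 0.73378775) = 0.80832718
T_out = 475 * 0.80832718 = 383.96 K


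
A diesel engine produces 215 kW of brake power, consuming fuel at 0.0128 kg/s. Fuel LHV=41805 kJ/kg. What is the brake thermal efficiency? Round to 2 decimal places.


eta_BTE = (BP / (mf * LHV)) * 100
Denominator = 0.0128 * 41805 = 535.1040 kW
eta_BTE = (215 / 535.1040) * 100 = 40.18%


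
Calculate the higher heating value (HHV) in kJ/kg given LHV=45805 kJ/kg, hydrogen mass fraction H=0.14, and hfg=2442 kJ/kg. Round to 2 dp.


HHV = LHV + hfg * 9 * H
Water addition = 2442 * 9 * 0.14 = 3076.920 kJ/kg
HHV = 45805 + 3076.920 = 48881.92 kJ/kg


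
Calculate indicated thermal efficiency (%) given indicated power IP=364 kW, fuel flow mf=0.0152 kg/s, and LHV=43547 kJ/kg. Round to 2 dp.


eta_ith = (IP / (mf * LHV)) * 100
Denominator = 0.0152 * 43547 = 661.9144 kW
eta_ith = (364 / 661.9144) * 100 = 54.99%


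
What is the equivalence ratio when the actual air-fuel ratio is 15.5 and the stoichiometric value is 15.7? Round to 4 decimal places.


phi = AFR_stoich / AFR_actual
phi = 15.7 / 15.5 = 1.0129


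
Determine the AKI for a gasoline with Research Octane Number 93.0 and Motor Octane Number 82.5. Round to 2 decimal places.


AKI = (RON + MON) / 2
AKI = (93.0 + 82.5) / 2
AKI = 175.5 / 2 = 87.75


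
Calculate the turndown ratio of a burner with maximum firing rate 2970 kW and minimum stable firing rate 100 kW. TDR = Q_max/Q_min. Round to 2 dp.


TDR = Q_max / Q_min
TDR = 2970 / 100 = 29.70


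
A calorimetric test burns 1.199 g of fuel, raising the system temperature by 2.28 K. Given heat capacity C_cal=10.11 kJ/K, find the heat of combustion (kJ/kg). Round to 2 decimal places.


Hc = C_cal * delta_T / m_fuel
Q_released = 10.11 * 2.28 = 23.0508 kJ
m_fuel = 1.199 g = 1.199/1000 kg = 0.001199 kg
Hc = 23.0508 / 0.001199 = 19225.02 kJ/kg


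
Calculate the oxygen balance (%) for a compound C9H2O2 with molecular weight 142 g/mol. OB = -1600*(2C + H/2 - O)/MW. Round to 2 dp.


OB = -1600 * (2C + H/2 - O) / MW
Inner = 2*9 + 2/2 - 2 = 17.00
OB = -1600 * 17.00 / 142 = -191.55%


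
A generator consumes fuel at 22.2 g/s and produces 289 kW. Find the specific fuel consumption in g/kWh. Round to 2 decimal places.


SFC = (mf / BP) * 3600
Rate = 22.2 / 289 = 0.076817 g/(s*kW)
SFC = 0.076817 * 3600 = 276.54 g/kWh


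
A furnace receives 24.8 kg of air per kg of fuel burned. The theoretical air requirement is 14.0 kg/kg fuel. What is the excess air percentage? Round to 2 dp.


Excess air = actual - stoichiometric = 24.8 - 14.0 = 10.80 kg/kg fuel
Excess air % = (excess / stoich) * 100 = (10.80 / 14.0) * 100 = 77.14%


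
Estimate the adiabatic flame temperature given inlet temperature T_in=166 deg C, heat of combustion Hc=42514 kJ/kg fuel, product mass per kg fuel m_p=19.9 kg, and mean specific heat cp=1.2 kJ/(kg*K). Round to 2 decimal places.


T_ad = T_in + Hc / (m_p * cp)
Denominator = 19.9 * 1.2 = 23.8800
Temperature rise = 42514 / 23.8800 = 1780.32 K
T_ad = 166 + 1780.32 = 1946.32 deg C


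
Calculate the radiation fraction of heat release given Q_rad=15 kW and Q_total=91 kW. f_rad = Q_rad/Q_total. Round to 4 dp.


f_rad = Q_rad / Q_total
f_rad = 15 / 91 = 0.1648


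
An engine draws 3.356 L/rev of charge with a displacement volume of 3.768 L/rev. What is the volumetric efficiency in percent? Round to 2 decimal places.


eta_v = (V_actual / V_disp) * 100
Ratio = 3.356 / 3.768 = 0.8907
eta_v = 0.8907 * 100 = 89.07%


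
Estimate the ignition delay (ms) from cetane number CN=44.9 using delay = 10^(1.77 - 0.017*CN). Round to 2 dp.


delay = 10^(1.77 - 0.017*CN)
Exponent = 1.77 - 0.017*44.9 = 1.0067
delay = 10^1.0067 = 10.16 ms


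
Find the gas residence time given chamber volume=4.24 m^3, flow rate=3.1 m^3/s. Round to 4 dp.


tau = V / Q_flow
tau = 4.24 / 3.1 = 1.3677 s


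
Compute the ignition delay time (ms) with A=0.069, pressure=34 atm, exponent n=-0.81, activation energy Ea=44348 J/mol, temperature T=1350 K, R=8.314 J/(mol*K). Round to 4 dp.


tau = A * P^n * exp(Ea/(R*T))
P^n = 34^(-0.81) = 0.05747806
Ea/(R*T) = 44348/(8.314*1350) = 3.951211
exp(Ea/(R*T)) = 51.998312
tau = 0.069 * 0.05747806 * 51.998312 = 0.2062 ms


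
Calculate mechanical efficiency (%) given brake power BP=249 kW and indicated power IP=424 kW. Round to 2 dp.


eta_mech = (BP / IP) * 100
Ratio = 249 / 424 = 0.5873
eta_mech = 0.5873 * 100 = 58.73%


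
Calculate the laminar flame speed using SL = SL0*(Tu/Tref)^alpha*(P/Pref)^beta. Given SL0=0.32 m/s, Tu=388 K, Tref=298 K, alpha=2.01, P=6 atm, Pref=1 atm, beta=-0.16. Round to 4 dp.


SL = SL0 * (Tu/Tref)^alpha * (P/Pref)^beta
T ratio = 388/298 = 1.30201342
(T ratio)^alpha = 1.30201342^2.01 = 1.699719
(P/Pref)^beta = 6^(-0.16) = 0.750751
SL = 0.32 * 1.699719 * 0.750751 = 0.4083 m/s


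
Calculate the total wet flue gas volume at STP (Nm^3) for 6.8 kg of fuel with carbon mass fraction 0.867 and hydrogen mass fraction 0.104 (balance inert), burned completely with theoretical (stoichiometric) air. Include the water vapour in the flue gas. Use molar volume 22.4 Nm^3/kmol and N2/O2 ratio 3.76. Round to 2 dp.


Per kg fuel: CO2 = (C/12 kmol)*22.4 = (0.867/12)*22.4 = 1.61840 Nm^3
Per kg fuel: H2O = (H/2 kmol)*22.4 = (0.104/2)*22.4 = 1.16480 Nm^3
O2 needed per kg fuel = C/12 + H/4 = 0.867/12 + 0.104/4 = 0.09825000 kmol
Per kg fuel: N2 = O2*3.76*22.4 = 0.09825000*3.76*22.4 = 8.27501 Nm^3
Total per kg = 1.61840 + 1.16480 + 8.27501 = 11.05821 Nm^3
Total = 11.05821 * 6.8 = 75.20 Nm^3


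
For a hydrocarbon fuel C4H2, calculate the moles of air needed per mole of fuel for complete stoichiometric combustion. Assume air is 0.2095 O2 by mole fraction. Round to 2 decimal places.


Balanced combustion: C4H2 + 4.5 O2 -> 4 CO2 + 1 H2O
O2 needed = C + H/4 = 4 + 2/4 = 4.50 moles
Air moles = O2 / 0.2095 = 4.50 / 0.2095 = 21.48 moles air


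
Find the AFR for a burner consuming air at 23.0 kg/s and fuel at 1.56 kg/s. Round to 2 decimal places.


AFR = m_air / m_fuel
AFR = 23.0 / 1.56 = 14.74


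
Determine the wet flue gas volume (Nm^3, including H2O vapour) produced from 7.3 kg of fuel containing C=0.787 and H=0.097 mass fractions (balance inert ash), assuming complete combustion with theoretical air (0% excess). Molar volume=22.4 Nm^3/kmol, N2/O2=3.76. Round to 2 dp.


Per kg fuel: CO2 = (C/12 kmol)*22.4 = (0.787/12)*22.4 = 1.46907 Nm^3
Per kg fuel: H2O = (H/2 kmol)*22.4 = (0.097/2)*22.4 = 1.08640 Nm^3
O2 needed per kg fuel = C/12 + H/4 = 0.787/12 + 0.097/4 = 0.08983333 kmol
Per kg fuel: N2 = O2*3.76*22.4 = 0.08983333*3.76*22.4 = 7.56612 Nm^3
Total per kg = 1.46907 + 1.08640 + 7.56612 = 10.12159 Nm^3
Total = 10.12159 * 7.3 = 73.89 Nm^3


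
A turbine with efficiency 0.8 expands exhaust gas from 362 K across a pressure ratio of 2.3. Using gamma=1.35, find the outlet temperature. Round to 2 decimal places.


T_out = T_in * (1 - eta * (1 - PR^(-(gamma-1)/gamma)))
Exponent = -(1.35-1)/1.35 = -0.25925926
PR^exp = 2.3^(-0.25925926) = 0.80578413
Factor = 1 - 0.8*(1 - 0.80578413) = 0.84462730
T_out = 362 * 0.84462730 = 305.76 K


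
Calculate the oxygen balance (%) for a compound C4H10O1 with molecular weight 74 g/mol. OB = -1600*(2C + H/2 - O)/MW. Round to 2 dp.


OB = -1600 * (2C + H/2 - O) / MW
Inner = 2*4 + 10/2 - 1 = 12.00
OB = -1600 * 12.00 / 74 = -259.46%


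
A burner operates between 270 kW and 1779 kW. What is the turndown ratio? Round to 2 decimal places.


TDR = Q_max / Q_min
TDR = 1779 / 270 = 6.59


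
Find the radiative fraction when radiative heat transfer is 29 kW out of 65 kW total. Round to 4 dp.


f_rad = Q_rad / Q_total
f_rad = 29 / 65 = 0.4462


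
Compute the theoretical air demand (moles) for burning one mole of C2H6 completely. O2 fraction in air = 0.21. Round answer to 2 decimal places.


Balanced combustion: C2H6 + 3.5 O2 -> 2 CO2 + 3 H2O
O2 needed = C + H/4 = 2 + 6/4 = 3.50 moles
Air moles = O2 / 0.21 = 3.50 / 0.21 = 16.67 moles air


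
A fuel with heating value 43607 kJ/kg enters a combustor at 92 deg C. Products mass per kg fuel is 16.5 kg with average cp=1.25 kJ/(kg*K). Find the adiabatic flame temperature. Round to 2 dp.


T_ad = T_in + Hc / (m_p * cp)
Denominator = 16.5 * 1.25 = 20.6250
Temperature rise = 43607 / 20.6250 = 2114.28 K
T_ad = 92 + 2114.28 = 2206.28 deg C


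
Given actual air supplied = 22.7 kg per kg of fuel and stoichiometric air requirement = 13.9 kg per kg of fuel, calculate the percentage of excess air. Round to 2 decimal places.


Excess air = actual - stoichiometric = 22.7 - 13.9 = 8.80 kg/kg fuel
Excess air % = (excess / stoich) * 100 = (8.80 / 13.9) * 100 = 63.31%


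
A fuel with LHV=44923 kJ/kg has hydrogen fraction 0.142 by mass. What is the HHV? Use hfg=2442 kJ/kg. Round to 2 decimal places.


HHV = LHV + hfg * 9 * H
Water addition = 2442 * 9 * 0.142 = 3120.876 kJ/kg
HHV = 44923 + 3120.876 = 48043.88 kJ/kg


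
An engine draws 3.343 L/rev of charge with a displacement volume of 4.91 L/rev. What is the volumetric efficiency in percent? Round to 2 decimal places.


eta_v = (V_actual / V_disp) * 100
Ratio = 3.343 / 4.91 = 0.6809
eta_v = 0.6809 * 100 = 68.09%


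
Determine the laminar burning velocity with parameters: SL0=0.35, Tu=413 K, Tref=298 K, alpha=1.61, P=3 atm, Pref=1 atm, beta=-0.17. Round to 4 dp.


SL = SL0 * (Tu/Tref)^alpha * (P/Pref)^beta
T ratio = 413/298 = 1.38590604
(T ratio)^alpha = 1.38590604^1.61 = 1.691186
(P/Pref)^beta = 3^(-0.17) = 0.829639
SL = 0.35 * 1.691186 * 0.829639 = 0.4911 m/s


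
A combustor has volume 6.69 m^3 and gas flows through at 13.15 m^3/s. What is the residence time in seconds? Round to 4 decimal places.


tau = V / Q_flow
tau = 6.69 / 13.15 = 0.5087 s


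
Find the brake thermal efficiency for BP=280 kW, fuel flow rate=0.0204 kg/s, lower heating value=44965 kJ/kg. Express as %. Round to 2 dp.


eta_BTE = (BP / (mf * LHV)) * 100
Denominator = 0.0204 * 44965 = 917.2860 kW
eta_BTE = (280 / 917.2860) * 100 = 30.52%


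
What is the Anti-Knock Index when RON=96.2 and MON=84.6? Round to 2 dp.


AKI = (RON + MON) / 2
AKI = (96.2 + 84.6) / 2
AKI = 180.8 / 2 = 90.40


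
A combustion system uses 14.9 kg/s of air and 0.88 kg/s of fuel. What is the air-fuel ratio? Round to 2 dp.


AFR = m_air / m_fuel
AFR = 14.9 / 0.88 = 16.93


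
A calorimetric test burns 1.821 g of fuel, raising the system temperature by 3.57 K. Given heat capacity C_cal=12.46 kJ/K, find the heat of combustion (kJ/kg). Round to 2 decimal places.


Hc = C_cal * delta_T / m_fuel
Q_released = 12.46 * 3.57 = 44.4822 kJ
m_fuel = 1.821 g = 1.821/1000 kg = 0.001821 kg
Hc = 44.4822 / 0.001821 = 24427.35 kJ/kg


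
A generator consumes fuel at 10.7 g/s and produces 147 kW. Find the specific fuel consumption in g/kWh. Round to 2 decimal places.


SFC = (mf / BP) * 3600
Rate = 10.7 / 147 = 0.072789 g/(s*kW)
SFC = 0.072789 * 3600 = 262.04 g/kWh


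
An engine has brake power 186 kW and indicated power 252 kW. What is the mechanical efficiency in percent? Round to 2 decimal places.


eta_mech = (BP / IP) * 100
Ratio = 186 / 252 = 0.7381
eta_mech = 0.7381 * 100 = 73.81%


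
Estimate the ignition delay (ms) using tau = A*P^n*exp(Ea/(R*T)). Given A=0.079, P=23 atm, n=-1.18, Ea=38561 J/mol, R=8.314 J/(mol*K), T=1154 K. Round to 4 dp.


tau = A * P^n * exp(Ea/(R*T))
P^n = 23^(-1.18) = 0.02472641
Ea/(R*T) = 38561/(8.314*1154) = 4.019134
exp(Ea/(R*T)) = 55.652876
tau = 0.079 * 0.02472641 * 55.652876 = 0.1087 ms


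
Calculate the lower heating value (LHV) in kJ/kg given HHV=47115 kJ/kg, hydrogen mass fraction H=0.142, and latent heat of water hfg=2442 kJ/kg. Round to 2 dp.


LHV = HHV - hfg * 9 * H
Water correction = 2442 * 9 * 0.142 = 3120.876 kJ/kg
LHV = 47115 - 3120.876 = 43994.12 kJ/kg


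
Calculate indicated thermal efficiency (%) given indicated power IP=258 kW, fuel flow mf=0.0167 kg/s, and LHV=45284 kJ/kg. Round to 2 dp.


eta_ith = (IP / (mf * LHV)) * 100
Denominator = 0.0167 * 45284 = 756.2428 kW
eta_ith = (258 / 756.2428) * 100 = 34.12%


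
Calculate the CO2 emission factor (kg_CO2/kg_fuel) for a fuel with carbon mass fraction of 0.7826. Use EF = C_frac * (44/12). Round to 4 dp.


EF = C_frac * (M_CO2 / M_C)
EF = 0.7826 * (44/12)
EF = 0.7826 * 3.666667 = 2.8695 kg_CO2/kg_fuel


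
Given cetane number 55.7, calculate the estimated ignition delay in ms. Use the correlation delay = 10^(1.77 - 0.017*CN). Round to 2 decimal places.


delay = 10^(1.77 - 0.017*CN)
Exponent = 1.77 - 0.017*55.7 = 0.8231
delay = 10^0.8231 = 6.65 ms


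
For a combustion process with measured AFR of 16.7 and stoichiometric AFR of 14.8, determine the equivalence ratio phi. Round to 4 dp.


phi = AFR_stoich / AFR_actual
phi = 14.8 / 16.7 = 0.8862


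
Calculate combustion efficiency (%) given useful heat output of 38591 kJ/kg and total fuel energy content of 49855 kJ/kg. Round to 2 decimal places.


Efficiency = (Q_useful / Q_fuel) * 100
Efficiency = (38591 / 49855) * 100
Efficiency = 0.7741 * 100 = 77.41%


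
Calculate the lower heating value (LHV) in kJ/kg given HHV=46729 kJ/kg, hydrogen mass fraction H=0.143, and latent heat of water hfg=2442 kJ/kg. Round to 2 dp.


LHV = HHV - hfg * 9 * H
Water correction = 2442 * 9 * 0.143 = 3142.854 kJ/kg
LHV = 46729 - 3142.854 = 43586.15 kJ/kg


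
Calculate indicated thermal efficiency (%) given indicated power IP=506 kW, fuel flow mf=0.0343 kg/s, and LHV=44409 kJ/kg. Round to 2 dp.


eta_ith = (IP / (mf * LHV)) * 100
Denominator = 0.0343 * 44409 = 1523.2287 kW
eta_ith = (506 / 1523.2287) * 100 = 33.22%


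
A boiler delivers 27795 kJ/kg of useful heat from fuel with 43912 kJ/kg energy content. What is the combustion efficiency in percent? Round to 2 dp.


Efficiency = (Q_useful / Q_fuel) * 100
Efficiency = (27795 / 43912) * 100
Efficiency = 0.6330 * 100 = 63.30%


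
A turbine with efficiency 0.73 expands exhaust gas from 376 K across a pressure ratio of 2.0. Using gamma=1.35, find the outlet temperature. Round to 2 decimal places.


T_out = T_in * (1 - eta * (1 - PR^(-(gamma-1)/gamma)))
Exponent = -(1.35-1)/1.35 = -0.25925926
PR^exp = 2.0^(-0.25925926) = 0.83551680
Factor = 1 - 0.73*(1 - 0.83551680) = 0.87992726
T_out = 376 * 0.87992726 = 330.85 K


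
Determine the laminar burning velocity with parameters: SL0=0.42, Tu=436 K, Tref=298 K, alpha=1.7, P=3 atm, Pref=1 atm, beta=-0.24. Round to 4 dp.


SL = SL0 * (Tu/Tref)^alpha * (P/Pref)^beta
T ratio = 436/298 = 1.46308725
(T ratio)^alpha = 1.46308725^1.7 = 1.909675
(P/Pref)^beta = 3^(-0.24) = 0.768229
SL = 0.42 * 1.909675 * 0.768229 = 0.6162 m/s


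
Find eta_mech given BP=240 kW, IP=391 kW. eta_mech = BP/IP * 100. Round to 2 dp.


eta_mech = (BP / IP) * 100
Ratio = 240 / 391 = 0.6138
eta_mech = 0.6138 * 100 = 61.38%


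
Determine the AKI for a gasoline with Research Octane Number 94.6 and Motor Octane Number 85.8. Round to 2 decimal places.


AKI = (RON + MON) / 2
AKI = (94.6 + 85.8) / 2
AKI = 180.4 / 2 = 90.20


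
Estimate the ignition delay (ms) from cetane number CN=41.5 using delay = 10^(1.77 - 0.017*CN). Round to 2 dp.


delay = 10^(1.77 - 0.017*CN)
Exponent = 1.77 - 0.017*41.5 = 1.0645
delay = 10^1.0645 = 11.60 ms


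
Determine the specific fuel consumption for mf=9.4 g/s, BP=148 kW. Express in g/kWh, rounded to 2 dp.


SFC = (mf / BP) * 3600
Rate = 9.4 / 148 = 0.063514 g/(s*kW)
SFC = 0.063514 * 3600 = 228.65 g/kWh


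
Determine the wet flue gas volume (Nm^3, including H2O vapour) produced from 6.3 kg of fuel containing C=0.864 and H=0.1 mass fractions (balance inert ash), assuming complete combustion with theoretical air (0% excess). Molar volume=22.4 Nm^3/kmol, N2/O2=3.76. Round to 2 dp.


Per kg fuel: CO2 = (C/12 kmol)*22.4 = (0.864/12)*22.4 = 1.61280 Nm^3
Per kg fuel: H2O = (H/2 kmol)*22.4 = (0.1/2)*22.4 = 1.12000 Nm^3
O2 needed per kg fuel = C/12 + H/4 = 0.864/12 + 0.1/4 = 0.09700000 kmol
Per kg fuel: N2 = O2*3.76*22.4 = 0.09700000*3.76*22.4 = 8.16973 Nm^3
Total per kg = 1.61280 + 1.12000 + 8.16973 = 10.90253 Nm^3
Total = 10.90253 * 6.3 = 68.69 Nm^3


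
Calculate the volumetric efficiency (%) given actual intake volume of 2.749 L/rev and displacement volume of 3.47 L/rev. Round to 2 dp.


eta_v = (V_actual / V_disp) * 100
Ratio = 2.749 / 3.47 = 0.7922
eta_v = 0.7922 * 100 = 79.22%


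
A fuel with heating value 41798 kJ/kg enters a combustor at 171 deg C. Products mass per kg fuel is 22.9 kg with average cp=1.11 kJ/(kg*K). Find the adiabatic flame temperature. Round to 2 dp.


T_ad = T_in + Hc / (m_p * cp)
Denominator = 22.9 * 1.11 = 25.4190
Temperature rise = 41798 / 25.4190 = 1644.36 K
T_ad = 171 + 1644.36 = 1815.36 deg C


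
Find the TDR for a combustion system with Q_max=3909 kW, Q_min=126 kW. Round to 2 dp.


TDR = Q_max / Q_min
TDR = 3909 / 126 = 31.02


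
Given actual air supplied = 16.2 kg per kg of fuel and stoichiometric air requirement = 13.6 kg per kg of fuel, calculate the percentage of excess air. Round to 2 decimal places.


Excess air = actual - stoichiometric = 16.2 - 13.6 = 2.60 kg/kg fuel
Excess air % = (excess / stoich) * 100 = (2.60 / 13.6) * 100 = 19.12%


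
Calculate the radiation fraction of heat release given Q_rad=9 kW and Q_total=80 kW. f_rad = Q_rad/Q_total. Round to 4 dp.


f_rad = Q_rad / Q_total
f_rad = 9 / 80 = 0.1125


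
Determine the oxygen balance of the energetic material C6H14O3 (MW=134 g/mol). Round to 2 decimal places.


OB = -1600 * (2C + H/2 - O) / MW
Inner = 2*6 + 14/2 - 3 = 16.00
OB = -1600 * 16.00 / 134 = -191.04%


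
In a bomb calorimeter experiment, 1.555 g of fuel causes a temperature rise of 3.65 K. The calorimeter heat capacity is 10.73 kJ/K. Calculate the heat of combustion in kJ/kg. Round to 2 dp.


Hc = C_cal * delta_T / m_fuel
Q_released = 10.73 * 3.65 = 39.1645 kJ
m_fuel = 1.555 g = 1.555/1000 kg = 0.001555 kg
Hc = 39.1645 / 0.001555 = 25186.17 kJ/kg


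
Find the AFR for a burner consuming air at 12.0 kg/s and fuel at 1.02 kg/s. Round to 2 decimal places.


AFR = m_air / m_fuel
AFR = 12.0 / 1.02 = 11.76


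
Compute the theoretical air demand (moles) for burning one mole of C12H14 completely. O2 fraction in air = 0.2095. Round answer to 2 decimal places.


Balanced combustion: C12H14 + 15.5 O2 -> 12 CO2 + 7 H2O
O2 needed = C + H/4 = 12 + 14/4 = 15.50 moles
Air moles = O2 / 0.2095 = 15.50 / 0.2095 = 73.99 moles air
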